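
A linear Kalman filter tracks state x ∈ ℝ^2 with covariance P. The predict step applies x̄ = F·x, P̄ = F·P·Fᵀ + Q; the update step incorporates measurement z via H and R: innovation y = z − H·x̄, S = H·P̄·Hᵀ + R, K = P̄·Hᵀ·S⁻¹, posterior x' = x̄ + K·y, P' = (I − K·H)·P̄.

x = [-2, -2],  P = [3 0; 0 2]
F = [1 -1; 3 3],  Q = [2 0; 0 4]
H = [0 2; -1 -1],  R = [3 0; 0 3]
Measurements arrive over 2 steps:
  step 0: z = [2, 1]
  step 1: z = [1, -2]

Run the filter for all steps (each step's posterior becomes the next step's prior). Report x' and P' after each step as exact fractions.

step 0: x' = [-1874/2119, 100/163], P' = [5073/2119 -75/163; -75/163 111/163]
step 1: x' = [626694/1830953, 1341286/1830953], P' = [3732636/1830953 -625650/1830953; -625650/1830953 1169790/1830953]

step 0: x̄ = F·x = [0, -12]
step 0: P̄ = F·P·Fᵀ + Q = [7 3; 3 49]
step 0: y = z − H·x̄ = [26, -11]
step 0: S = H·P̄·Hᵀ + R = [199 -104; -104 65]
step 0: K = P̄·Hᵀ·S⁻¹ = [-50/163 -1366/2119; 74/163 -12/163]
step 0: x' = x̄ + K·y = [-1874/2119, 100/163]
step 0: P' = (I − K·H)·P̄ = [5073/2119 -75/163; -75/163 111/163]
step 1: x̄ = F·x = [-3174/2119, -1722/2119]
step 1: P̄ = F·P·Fᵀ + Q = [12704/2119 10890/2119; 10890/2119 49570/2119]
step 1: y = z − H·x̄ = [5563/2119, -9134/2119]
step 1: S = H·P̄·Hᵀ + R = [204637/2119 -120920/2119; -120920/2119 90411/2119]
step 1: K = P̄·Hᵀ·S⁻¹ = [-417100/1830953 -1035662/1830953; 779860/1830953 -181380/1830953]
step 1: x' = x̄ + K·y = [626694/1830953, 1341286/1830953]
step 1: P' = (I − K·H)·P̄ = [3732636/1830953 -625650/1830953; -625650/1830953 1169790/1830953]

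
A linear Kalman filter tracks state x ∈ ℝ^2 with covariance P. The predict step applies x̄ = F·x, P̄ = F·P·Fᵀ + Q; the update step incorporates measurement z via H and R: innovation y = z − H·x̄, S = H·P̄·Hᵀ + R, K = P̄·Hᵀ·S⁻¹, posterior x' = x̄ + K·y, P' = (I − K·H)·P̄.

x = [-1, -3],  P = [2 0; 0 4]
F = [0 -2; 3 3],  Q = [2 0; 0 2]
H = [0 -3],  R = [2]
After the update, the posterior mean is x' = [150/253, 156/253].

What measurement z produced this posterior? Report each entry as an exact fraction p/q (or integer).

z = [-2]

x̄ = F·x = [6, -12]
P̄ = F·P·Fᵀ + Q = [18 -24; -24 56]
S = H·P̄·Hᵀ + R = [506]
K = P̄·Hᵀ·S⁻¹ = [36/253; -84/253]
x' − x̄ = [-1368/253, 3192/253] = K·y
y = (KᵀK)⁻¹·Kᵀ·(x' − x̄) = [-38]
z = y + H·x̄ = [-38] + [36] = [-2]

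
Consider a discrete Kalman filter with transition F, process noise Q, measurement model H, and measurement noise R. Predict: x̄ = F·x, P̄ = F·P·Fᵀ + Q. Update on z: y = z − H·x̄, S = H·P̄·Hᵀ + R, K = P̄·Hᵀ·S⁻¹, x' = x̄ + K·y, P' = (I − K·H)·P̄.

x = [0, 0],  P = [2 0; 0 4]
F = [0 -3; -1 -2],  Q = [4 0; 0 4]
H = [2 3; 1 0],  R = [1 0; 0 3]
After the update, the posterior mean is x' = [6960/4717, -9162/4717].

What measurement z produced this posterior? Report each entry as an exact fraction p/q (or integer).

x̄ = F·x = [0, 0]
P̄ = F·P·Fᵀ + Q = [40 24; 24 22]
S = H·P̄·Hᵀ + R = [647 152; 152 43]
K = P̄·Hᵀ·S⁻¹ = [456/4717 2776/4717; 1254/4717 -1800/4717]
x' − x̄ = [6960/4717, -9162/4717] = K·y
y = (KᵀK)⁻¹·Kᵀ·(x' − x̄) = [-3, 3]
z = y + H·x̄ = [-3, 3] + [0, 0] = [-3, 3]

z = [-3, 3]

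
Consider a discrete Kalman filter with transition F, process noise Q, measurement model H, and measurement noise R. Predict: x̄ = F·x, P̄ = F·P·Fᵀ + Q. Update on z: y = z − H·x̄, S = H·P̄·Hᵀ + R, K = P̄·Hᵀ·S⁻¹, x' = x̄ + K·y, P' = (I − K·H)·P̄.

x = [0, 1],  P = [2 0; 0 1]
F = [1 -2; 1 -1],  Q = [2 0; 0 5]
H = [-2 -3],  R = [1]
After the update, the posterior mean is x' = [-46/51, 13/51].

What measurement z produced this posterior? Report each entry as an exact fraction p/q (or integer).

x̄ = F·x = [-2, -1]
P̄ = F·P·Fᵀ + Q = [8 4; 4 8]
S = H·P̄·Hᵀ + R = [153]
K = P̄·Hᵀ·S⁻¹ = [-28/153; -32/153]
x' − x̄ = [56/51, 64/51] = K·y
y = (KᵀK)⁻¹·Kᵀ·(x' − x̄) = [-6]
z = y + H·x̄ = [-6] + [7] = [1]

z = [1]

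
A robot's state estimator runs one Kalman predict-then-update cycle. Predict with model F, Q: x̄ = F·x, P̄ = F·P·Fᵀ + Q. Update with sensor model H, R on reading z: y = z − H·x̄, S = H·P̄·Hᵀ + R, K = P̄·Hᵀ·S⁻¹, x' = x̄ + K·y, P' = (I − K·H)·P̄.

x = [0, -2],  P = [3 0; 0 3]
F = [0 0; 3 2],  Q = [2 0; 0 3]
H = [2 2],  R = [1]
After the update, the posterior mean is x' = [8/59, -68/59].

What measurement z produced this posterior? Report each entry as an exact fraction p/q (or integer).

z = [-2]

x̄ = F·x = [0, -4]
P̄ = F·P·Fᵀ + Q = [2 0; 0 42]
S = H·P̄·Hᵀ + R = [177]
K = P̄·Hᵀ·S⁻¹ = [4/177; 28/59]
x' − x̄ = [8/59, 168/59] = K·y
y = (KᵀK)⁻¹·Kᵀ·(x' − x̄) = [6]
z = y + H·x̄ = [6] + [-8] = [-2]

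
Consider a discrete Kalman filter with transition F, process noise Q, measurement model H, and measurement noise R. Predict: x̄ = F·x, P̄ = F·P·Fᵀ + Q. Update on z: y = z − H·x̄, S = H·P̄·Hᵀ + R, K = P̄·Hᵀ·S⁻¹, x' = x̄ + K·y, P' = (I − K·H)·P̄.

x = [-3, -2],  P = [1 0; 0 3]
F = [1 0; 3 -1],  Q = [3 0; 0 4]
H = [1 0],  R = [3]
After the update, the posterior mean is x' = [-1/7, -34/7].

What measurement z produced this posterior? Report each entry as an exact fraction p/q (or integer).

z = [2]

x̄ = F·x = [-3, -7]
P̄ = F·P·Fᵀ + Q = [4 3; 3 16]
S = H·P̄·Hᵀ + R = [7]
K = P̄·Hᵀ·S⁻¹ = [4/7; 3/7]
x' − x̄ = [20/7, 15/7] = K·y
y = (KᵀK)⁻¹·Kᵀ·(x' − x̄) = [5]
z = y + H·x̄ = [5] + [-3] = [2]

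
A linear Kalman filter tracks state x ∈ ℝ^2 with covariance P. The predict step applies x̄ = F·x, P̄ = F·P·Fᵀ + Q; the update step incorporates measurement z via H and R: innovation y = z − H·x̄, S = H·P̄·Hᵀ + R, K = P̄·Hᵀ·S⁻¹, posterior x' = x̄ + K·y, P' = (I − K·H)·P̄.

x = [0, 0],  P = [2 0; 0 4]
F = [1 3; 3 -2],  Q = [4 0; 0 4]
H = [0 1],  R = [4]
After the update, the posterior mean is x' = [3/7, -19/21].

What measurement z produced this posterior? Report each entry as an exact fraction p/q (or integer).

x̄ = F·x = [0, 0]
P̄ = F·P·Fᵀ + Q = [42 -18; -18 38]
S = H·P̄·Hᵀ + R = [42]
K = P̄·Hᵀ·S⁻¹ = [-3/7; 19/21]
x' − x̄ = [3/7, -19/21] = K·y
y = (KᵀK)⁻¹·Kᵀ·(x' − x̄) = [-1]
z = y + H·x̄ = [-1] + [0] = [-1]

z = [-1]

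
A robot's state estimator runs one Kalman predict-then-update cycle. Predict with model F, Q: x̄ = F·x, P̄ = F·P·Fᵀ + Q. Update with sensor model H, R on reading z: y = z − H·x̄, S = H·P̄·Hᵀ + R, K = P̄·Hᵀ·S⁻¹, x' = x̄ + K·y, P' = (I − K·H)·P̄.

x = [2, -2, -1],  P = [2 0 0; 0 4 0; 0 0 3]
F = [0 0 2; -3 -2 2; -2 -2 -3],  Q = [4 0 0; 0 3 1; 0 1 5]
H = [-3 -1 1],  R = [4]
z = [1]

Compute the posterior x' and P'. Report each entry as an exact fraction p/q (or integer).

x̄ = F·x = [-2, -4, 3]
P̄ = F·P·Fᵀ + Q = [16 12 -18; 12 49 11; -18 11 56]
y = z − H·x̄ = [-12]
S = H·P̄·Hᵀ + R = [411]
K = P̄·Hᵀ·S⁻¹ = [-26/137; -74/411; 33/137]
x' = x̄ + K·y = [38/137, -252/137, 15/137]
P' = (I − K·H)·P̄ = [164/137 -280/137 108/137; -280/137 14663/411 3949/137; 108/137 3949/137 4405/137]

x' = [38/137, -252/137, 15/137]
P' = [164/137 -280/137 108/137; -280/137 14663/411 3949/137; 108/137 3949/137 4405/137]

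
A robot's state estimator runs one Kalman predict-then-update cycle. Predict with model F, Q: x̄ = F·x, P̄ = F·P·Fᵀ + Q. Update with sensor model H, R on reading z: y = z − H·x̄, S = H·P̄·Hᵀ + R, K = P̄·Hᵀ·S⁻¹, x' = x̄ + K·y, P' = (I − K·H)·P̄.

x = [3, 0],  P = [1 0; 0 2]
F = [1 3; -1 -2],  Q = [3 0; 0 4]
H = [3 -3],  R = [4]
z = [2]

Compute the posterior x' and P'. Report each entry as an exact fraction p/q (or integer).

x' = [-3/79, -411/553]
P' = [163/79 143/79; 143/79 1105/553]

x̄ = F·x = [3, -3]
P̄ = F·P·Fᵀ + Q = [22 -13; -13 13]
y = z − H·x̄ = [-16]
S = H·P̄·Hᵀ + R = [553]
K = P̄·Hᵀ·S⁻¹ = [15/79; -78/553]
x' = x̄ + K·y = [-3/79, -411/553]
P' = (I − K·H)·P̄ = [163/79 143/79; 143/79 1105/553]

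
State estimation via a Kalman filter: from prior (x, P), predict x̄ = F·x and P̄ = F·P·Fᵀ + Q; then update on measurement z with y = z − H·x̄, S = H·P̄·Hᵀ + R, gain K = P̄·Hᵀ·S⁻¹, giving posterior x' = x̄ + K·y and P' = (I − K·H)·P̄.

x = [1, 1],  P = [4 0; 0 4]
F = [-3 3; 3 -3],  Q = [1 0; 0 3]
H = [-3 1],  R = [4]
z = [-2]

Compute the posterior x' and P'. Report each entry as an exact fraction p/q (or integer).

x' = [291/584, -291/584]
P' = [583/1168 585/1168; 585/1168 2919/1168]

x̄ = F·x = [0, 0]
P̄ = F·P·Fᵀ + Q = [73 -72; -72 75]
y = z − H·x̄ = [-2]
S = H·P̄·Hᵀ + R = [1168]
K = P̄·Hᵀ·S⁻¹ = [-291/1168; 291/1168]
x' = x̄ + K·y = [291/584, -291/584]
P' = (I − K·H)·P̄ = [583/1168 585/1168; 585/1168 2919/1168]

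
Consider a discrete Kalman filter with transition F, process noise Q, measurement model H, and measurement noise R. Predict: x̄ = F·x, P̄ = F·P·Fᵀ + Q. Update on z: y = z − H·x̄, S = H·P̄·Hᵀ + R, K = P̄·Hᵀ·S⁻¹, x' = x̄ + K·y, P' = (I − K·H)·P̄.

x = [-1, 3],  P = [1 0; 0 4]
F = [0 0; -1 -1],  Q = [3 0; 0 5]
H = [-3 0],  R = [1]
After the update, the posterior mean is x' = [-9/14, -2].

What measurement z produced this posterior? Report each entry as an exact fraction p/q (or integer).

x̄ = F·x = [0, -2]
P̄ = F·P·Fᵀ + Q = [3 0; 0 10]
S = H·P̄·Hᵀ + R = [28]
K = P̄·Hᵀ·S⁻¹ = [-9/28; 0]
x' − x̄ = [-9/14, 0] = K·y
y = (KᵀK)⁻¹·Kᵀ·(x' − x̄) = [2]
z = y + H·x̄ = [2] + [0] = [2]

z = [2]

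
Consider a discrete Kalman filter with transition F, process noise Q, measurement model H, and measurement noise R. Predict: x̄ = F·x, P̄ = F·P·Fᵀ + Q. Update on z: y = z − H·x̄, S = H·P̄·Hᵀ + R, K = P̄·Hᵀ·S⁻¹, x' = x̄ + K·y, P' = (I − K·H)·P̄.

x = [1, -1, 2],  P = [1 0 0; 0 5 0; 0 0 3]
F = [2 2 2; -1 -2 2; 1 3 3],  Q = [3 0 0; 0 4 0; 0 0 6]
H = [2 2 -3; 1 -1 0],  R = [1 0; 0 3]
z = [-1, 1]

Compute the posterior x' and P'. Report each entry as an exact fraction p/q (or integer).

x̄ = F·x = [4, 5, 4]
P̄ = F·P·Fᵀ + Q = [39 -10 50; -10 37 -13; 50 -13 79]
y = z − H·x̄ = [-7, 2]
S = H·P̄·Hᵀ + R = [492 -185; -185 99]
K = P̄·Hᵀ·S⁻¹ = [-43/14483 7088/14483; 512/14483 -5919/14483; -4482/14483 841/14483]
x' = x̄ + K·y = [72409/14483, 56993/14483, 90988/14483]
P' = (I − K·H)·P̄ = [213569/14483 192305/14483 270597/14483; 192305/14483 210062/14483 268074/14483; 270597/14483 268074/14483 360608/14483]

x' = [72409/14483, 56993/14483, 90988/14483]
P' = [213569/14483 192305/14483 270597/14483; 192305/14483 210062/14483 268074/14483; 270597/14483 268074/14483 360608/14483]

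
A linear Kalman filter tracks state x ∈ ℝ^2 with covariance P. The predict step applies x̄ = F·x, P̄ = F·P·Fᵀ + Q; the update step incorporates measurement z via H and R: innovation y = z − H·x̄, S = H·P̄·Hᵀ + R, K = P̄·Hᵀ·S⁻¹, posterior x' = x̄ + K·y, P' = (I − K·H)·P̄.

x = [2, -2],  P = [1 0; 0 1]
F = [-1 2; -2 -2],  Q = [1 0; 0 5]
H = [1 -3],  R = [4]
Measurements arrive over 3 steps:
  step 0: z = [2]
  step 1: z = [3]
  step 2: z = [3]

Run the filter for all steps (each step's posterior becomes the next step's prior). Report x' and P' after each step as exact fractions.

step 0: x̄ = F·x = [-6, 0]
step 0: P̄ = F·P·Fᵀ + Q = [6 -2; -2 13]
step 0: y = z − H·x̄ = [8]
step 0: S = H·P̄·Hᵀ + R = [139]
step 0: K = P̄·Hᵀ·S⁻¹ = [12/139; -41/139]
step 0: x' = x̄ + K·y = [-738/139, -328/139]
step 0: P' = (I − K·H)·P̄ = [690/139 214/139; 214/139 126/139]
step 1: x̄ = F·x = [82/139, 2132/139]
step 1: P̄ = F·P·Fᵀ + Q = [477/139 448/139; 448/139 5671/139]
step 1: y = z − H·x̄ = [6731/139]
step 1: S = H·P̄·Hᵀ + R = [49384/139]
step 1: K = P̄·Hᵀ·S⁻¹ = [-867/49384; -16565/49384]
step 1: x' = x̄ + K·y = [-12851/49384, -44693/49384]
step 1: P' = (I − K·H)·P̄ = [164061/49384 55843/49384; 55843/49384 40701/49384]
step 2: x̄ = F·x = [-76535/49384, 14386/6173]
step 2: P̄ = F·P·Fᵀ + Q = [152877/49384 6704/6173; 6704/6173 189089/6173]
step 2: y = z − H·x̄ = [569951/49384]
step 2: S = H·P̄·Hᵀ + R = [13643029/49384]
step 2: K = P̄·Hᵀ·S⁻¹ = [-8019/13643029; -4484504/13643029]
step 2: x' = x̄ + K·y = [-21236426/13643029, -19961903/13643029]
step 2: P' = (I − K·H)·P̄ = [42233133/13643029 14088403/13643029; 14088403/13643029 10675473/13643029]

step 0: x' = [-738/139, -328/139], P' = [690/139 214/139; 214/139 126/139]
step 1: x' = [-12851/49384, -44693/49384], P' = [164061/49384 55843/49384; 55843/49384 40701/49384]
step 2: x' = [-21236426/13643029, -19961903/13643029], P' = [42233133/13643029 14088403/13643029; 14088403/13643029 10675473/13643029]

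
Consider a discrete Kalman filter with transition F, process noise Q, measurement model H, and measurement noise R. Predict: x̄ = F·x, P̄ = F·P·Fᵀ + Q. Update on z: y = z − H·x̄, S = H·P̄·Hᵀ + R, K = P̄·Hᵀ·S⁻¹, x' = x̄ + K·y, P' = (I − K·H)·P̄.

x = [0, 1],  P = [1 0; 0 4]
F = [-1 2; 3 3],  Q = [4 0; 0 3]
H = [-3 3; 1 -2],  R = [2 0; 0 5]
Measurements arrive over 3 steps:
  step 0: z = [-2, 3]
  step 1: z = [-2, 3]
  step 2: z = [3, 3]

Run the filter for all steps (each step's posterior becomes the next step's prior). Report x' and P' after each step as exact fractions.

step 0: x' = [-5833/6586, -10533/6586], P' = [30261/6586 27993/6586; 27993/6586 27129/6586]
step 1: x' = [-71456401/42354303, -33307255/14118101], P' = [249644899/84708606 77290699/28236202; 77290699/28236202 77104437/28236202]
step 2: x' = [-1230465940514/358941135277, -924609002775/358941135277], P' = [2103349314373/717882270554 1952531591139/717882270554; 1952531591139/717882270554 1947600003057/717882270554]

step 0: x̄ = F·x = [2, 3]
step 0: P̄ = F·P·Fᵀ + Q = [21 21; 21 48]
step 0: y = z − H·x̄ = [-5, 7]
step 0: S = H·P̄·Hᵀ + R = [245 -162; -162 134]
step 0: K = P̄·Hᵀ·S⁻¹ = [-1701/3293 -5145/6586; -648/3293 -5253/6586]
step 0: x' = x̄ + K·y = [-5833/6586, -10533/6586]
step 0: P' = (I − K·H)·P̄ = [30261/6586 27993/6586; 27993/6586 27129/6586]
step 1: x̄ = F·x = [-15233/6586, -24549/3293]
step 1: P̄ = F·P·Fᵀ + Q = [53149/6586 77985/3293; 77985/3293 520071/3293]
step 1: y = z − H·x̄ = [88423/6586, -63205/6586]
step 1: S = H·P̄·Hᵀ + R = [7045331/6586 -4996569/6586; -4996569/6586 3622767/6586]
step 1: K = P̄·Hᵀ·S⁻¹ = [-8886401/28236202 -42819859/84708606; -279393/28236202 -15383635/28236202]
step 1: x' = x̄ + K·y = [-71456401/42354303, -33307255/14118101]
step 1: P' = (I − K·H)·P̄ = [249644899/84708606 77290699/28236202; 77290699/28236202 77104437/28236202]
step 2: x̄ = F·x = [-128387129/42354303, -171378166/14118101]
step 2: P̄ = F·P·Fᵀ + Q = [586244179/84708606 222426910/14118101; 222426910/14118101 1459407909/14118101]
step 2: y = z − H·x̄ = [428101672/14118101, -772818958/42354303]
step 2: S = H·P̄·Hᵀ + R = [20077178543/28236202 -14095454707/28236202; -14095454707/28236202 30697331185/84708606]
step 2: K = P̄·Hᵀ·S⁻¹ = [-226226584851/717882270554 -360342773581/717882270554; -7397382123/717882270554 -388533682995/717882270554]
step 2: x' = x̄ + K·y = [-1230465940514/358941135277, -924609002775/358941135277]
step 2: P' = (I − K·H)·P̄ = [2103349314373/717882270554 1952531591139/717882270554; 1952531591139/717882270554 1947600003057/717882270554]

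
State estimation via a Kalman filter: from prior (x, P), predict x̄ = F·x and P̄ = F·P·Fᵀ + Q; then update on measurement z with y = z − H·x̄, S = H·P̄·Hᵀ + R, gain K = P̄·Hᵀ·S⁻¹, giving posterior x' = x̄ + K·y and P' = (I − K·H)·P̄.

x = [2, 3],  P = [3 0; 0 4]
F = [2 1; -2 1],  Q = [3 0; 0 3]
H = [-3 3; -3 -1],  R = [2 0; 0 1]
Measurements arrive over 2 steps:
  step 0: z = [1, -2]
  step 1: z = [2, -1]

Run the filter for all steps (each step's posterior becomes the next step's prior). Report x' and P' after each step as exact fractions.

step 0: x' = [3887/8708, 4787/6220], P' = [661/8708 25/1244; 25/1244 1151/6220]
step 1: x' = [380279/3421912, 918196/1283217], P' = [63855/855478 32849/1710956; 32849/1710956 911281/5132868]

step 0: x̄ = F·x = [7, -1]
step 0: P̄ = F·P·Fᵀ + Q = [19 -8; -8 19]
step 0: y = z − H·x̄ = [25, 18]
step 0: S = H·P̄·Hᵀ + R = [488 162; 162 143]
step 0: K = P̄·Hᵀ·S⁻¹ = [-729/8708 -1079/4354; 1539/6220 -763/3110]
step 0: x' = x̄ + K·y = [3887/8708, 4787/6220]
step 0: P' = (I − K·H)·P̄ = [661/8708 25/1244; 25/1244 1151/6220]
step 1: x̄ = F·x = [72379/43540, -5361/43540]
step 1: P̄ = F·P·Fᵀ + Q = [155397/43540 -5163/43540; -5163/43540 148397/43540]
step 1: y = z − H·x̄ = [16015/2177, 42059/10885]
step 1: S = H·P̄·Hᵀ + R = [145708/2177 49218/2177; 49218/2177 389883/10885]
step 1: K = P̄·Hᵀ·S⁻¹ = [-21891/263224 -415979/1710956; 31259/131612 -603461/2566434]
step 1: x' = x̄ + K·y = [380279/3421912, 918196/1283217]
step 1: P' = (I − K·H)·P̄ = [63855/855478 32849/1710956; 32849/1710956 911281/5132868]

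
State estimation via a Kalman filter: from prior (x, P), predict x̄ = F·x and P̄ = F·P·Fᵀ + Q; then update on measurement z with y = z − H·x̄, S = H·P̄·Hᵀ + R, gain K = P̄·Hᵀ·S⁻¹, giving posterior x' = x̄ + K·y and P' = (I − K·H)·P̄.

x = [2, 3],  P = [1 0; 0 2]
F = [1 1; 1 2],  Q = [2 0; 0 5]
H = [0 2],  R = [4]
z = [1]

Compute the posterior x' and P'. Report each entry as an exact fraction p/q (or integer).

x̄ = F·x = [5, 8]
P̄ = F·P·Fᵀ + Q = [5 5; 5 14]
y = z − H·x̄ = [-15]
S = H·P̄·Hᵀ + R = [60]
K = P̄·Hᵀ·S⁻¹ = [1/6; 7/15]
x' = x̄ + K·y = [5/2, 1]
P' = (I − K·H)·P̄ = [10/3 1/3; 1/3 14/15]

x' = [5/2, 1]
P' = [10/3 1/3; 1/3 14/15]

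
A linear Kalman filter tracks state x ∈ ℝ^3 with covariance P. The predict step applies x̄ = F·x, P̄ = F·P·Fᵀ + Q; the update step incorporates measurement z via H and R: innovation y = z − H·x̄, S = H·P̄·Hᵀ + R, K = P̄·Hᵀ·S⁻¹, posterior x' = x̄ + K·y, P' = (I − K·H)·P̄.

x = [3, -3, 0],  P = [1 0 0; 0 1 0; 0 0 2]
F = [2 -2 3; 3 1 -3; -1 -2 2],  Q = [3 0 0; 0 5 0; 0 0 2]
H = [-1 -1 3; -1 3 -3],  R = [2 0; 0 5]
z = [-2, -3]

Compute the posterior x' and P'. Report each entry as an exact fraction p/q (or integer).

x̄ = F·x = [12, 6, 3]
P̄ = F·P·Fᵀ + Q = [29 -14 14; -14 33 -17; 14 -17 15]
y = z − H·x̄ = [7, 0]
S = H·P̄·Hᵀ + R = [189 -381; -381 940]
K = P̄·Hᵀ·S⁻¹ = [-5891/10833 -1230/3611; -3316/32499 1442/10833; 1070/10833 -278/3611]
x' = x̄ + K·y = [88759/10833, 171782/32499, 39989/10833]
P' = (I − K·H)·P̄ = [18748/3611 41128/10833 9510/3611; 41128/10833 130883/32499 27515/10833; 9510/3611 27515/10833 6465/3611]

x' = [88759/10833, 171782/32499, 39989/10833]
P' = [18748/3611 41128/10833 9510/3611; 41128/10833 130883/32499 27515/10833; 9510/3611 27515/10833 6465/3611]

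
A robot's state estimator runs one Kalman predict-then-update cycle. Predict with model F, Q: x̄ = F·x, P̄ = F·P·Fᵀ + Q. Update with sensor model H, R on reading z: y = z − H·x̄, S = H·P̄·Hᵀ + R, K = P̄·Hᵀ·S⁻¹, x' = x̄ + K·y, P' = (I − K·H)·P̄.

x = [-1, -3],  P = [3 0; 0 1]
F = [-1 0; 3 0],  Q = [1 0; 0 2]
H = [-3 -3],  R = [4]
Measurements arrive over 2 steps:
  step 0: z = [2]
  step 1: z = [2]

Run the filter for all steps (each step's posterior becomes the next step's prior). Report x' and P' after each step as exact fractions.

step 0: x' = [79/139, -177/139], P' = [331/139 -351/139; -351/139 431/139]
step 1: x' = [-733/16225, -9081/16225], P' = [37151/16225 -39243/16225; -39243/16225 48299/16225]

step 0: x̄ = F·x = [1, -3]
step 0: P̄ = F·P·Fᵀ + Q = [4 -9; -9 29]
step 0: y = z − H·x̄ = [-4]
step 0: S = H·P̄·Hᵀ + R = [139]
step 0: K = P̄·Hᵀ·S⁻¹ = [15/139; -60/139]
step 0: x' = x̄ + K·y = [79/139, -177/139]
step 0: P' = (I − K·H)·P̄ = [331/139 -351/139; -351/139 431/139]
step 1: x̄ = F·x = [-79/139, 237/139]
step 1: P̄ = F·P·Fᵀ + Q = [470/139 -993/139; -993/139 3257/139]
step 1: y = z − H·x̄ = [752/139]
step 1: S = H·P̄·Hᵀ + R = [16225/139]
step 1: K = P̄·Hᵀ·S⁻¹ = [1569/16225; -6792/16225]
step 1: x' = x̄ + K·y = [-733/16225, -9081/16225]
step 1: P' = (I − K·H)·P̄ = [37151/16225 -39243/16225; -39243/16225 48299/16225]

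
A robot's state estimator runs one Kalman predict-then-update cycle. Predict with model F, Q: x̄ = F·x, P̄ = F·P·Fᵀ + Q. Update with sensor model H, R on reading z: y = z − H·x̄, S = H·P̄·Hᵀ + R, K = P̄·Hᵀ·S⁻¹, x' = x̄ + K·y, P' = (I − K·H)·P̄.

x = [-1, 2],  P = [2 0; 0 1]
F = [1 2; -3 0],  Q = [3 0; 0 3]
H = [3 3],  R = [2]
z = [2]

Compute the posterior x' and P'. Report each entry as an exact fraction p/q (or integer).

x' = [87/41, -57/41]
P' = [1395/164 -1389/164; -1389/164 1419/164]

x̄ = F·x = [3, 3]
P̄ = F·P·Fᵀ + Q = [9 -6; -6 21]
y = z − H·x̄ = [-16]
S = H·P̄·Hᵀ + R = [164]
K = P̄·Hᵀ·S⁻¹ = [9/164; 45/164]
x' = x̄ + K·y = [87/41, -57/41]
P' = (I − K·H)·P̄ = [1395/164 -1389/164; -1389/164 1419/164]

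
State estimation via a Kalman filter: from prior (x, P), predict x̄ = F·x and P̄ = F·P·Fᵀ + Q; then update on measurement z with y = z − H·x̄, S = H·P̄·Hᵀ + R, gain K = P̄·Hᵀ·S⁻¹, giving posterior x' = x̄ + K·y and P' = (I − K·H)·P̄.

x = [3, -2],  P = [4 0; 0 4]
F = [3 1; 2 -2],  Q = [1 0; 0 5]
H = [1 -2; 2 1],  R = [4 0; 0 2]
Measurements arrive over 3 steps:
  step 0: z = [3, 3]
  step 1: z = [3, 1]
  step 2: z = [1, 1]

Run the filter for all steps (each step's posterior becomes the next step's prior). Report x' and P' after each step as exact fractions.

step 0: x' = [58027/32843, -13387/32843], P' = [15460/32843 -4916/32843; -4916/32843 22994/32843]
step 1: x' = [60661763/49715723, -41176349/49715723], P' = [21318020/49715723 -6133236/49715723; -6133236/49715723 32850130/49715723]
step 2: x' = [48411822517/69214928683, -342094177/69214928683], P' = [29584623876/69214928683 -8533938548/69214928683; -8533938548/69214928683 45639929234/69214928683]

step 0: x̄ = F·x = [7, 10]
step 0: P̄ = F·P·Fᵀ + Q = [41 16; 16 37]
step 0: y = z − H·x̄ = [16, -21]
step 0: S = H·P̄·Hᵀ + R = [129 -40; -40 267]
step 0: K = P̄·Hᵀ·S⁻¹ = [6323/32843 13002/32843; -12726/32843 6581/32843]
step 0: x' = x̄ + K·y = [58027/32843, -13387/32843]
step 0: P' = (I − K·H)·P̄ = [15460/32843 -4916/32843; -4916/32843 22994/32843]
step 1: x̄ = F·x = [160694/32843, 142828/32843]
step 1: P̄ = F·P·Fᵀ + Q = [165481/32843 66436/32843; 66436/32843 357359/32843]
step 1: y = z − H·x̄ = [223491/32843, -431373/32843]
step 1: S = H·P̄·Hᵀ + R = [1460545/32843 -583064/32843; -583064/32843 1350713/32843]
step 1: K = P̄·Hᵀ·S⁻¹ = [8396123/49715723 18251402/49715723; -17958374/49715723 10291829/49715723]
step 1: x' = x̄ + K·y = [60661763/49715723, -41176349/49715723]
step 1: P' = (I − K·H)·P̄ = [21318020/49715723 -6133236/49715723; -6133236/49715723 32850130/49715723]
step 2: x̄ = F·x = [140808940/49715723, 203676224/49715723]
step 2: P̄ = F·P·Fᵀ + Q = [237628617/49715723 86740804/49715723; 86740804/49715723 514317103/49715723]
step 2: y = z − H·x̄ = [316259231/49715723, -435578381/49715723]
step 2: S = H·P̄·Hᵀ + R = [2146796705/49715723 -813599384/49715723; -813599384/49715723 1911226233/49715723]
step 2: K = P̄·Hᵀ·S⁻¹ = [11663125243/69214928683 25317654602/69214928683; -24953449254/69214928683 14286026069/69214928683]
step 2: x' = x̄ + K·y = [48411822517/69214928683, -342094177/69214928683]
step 2: P' = (I − K·H)·P̄ = [29584623876/69214928683 -8533938548/69214928683; -8533938548/69214928683 45639929234/69214928683]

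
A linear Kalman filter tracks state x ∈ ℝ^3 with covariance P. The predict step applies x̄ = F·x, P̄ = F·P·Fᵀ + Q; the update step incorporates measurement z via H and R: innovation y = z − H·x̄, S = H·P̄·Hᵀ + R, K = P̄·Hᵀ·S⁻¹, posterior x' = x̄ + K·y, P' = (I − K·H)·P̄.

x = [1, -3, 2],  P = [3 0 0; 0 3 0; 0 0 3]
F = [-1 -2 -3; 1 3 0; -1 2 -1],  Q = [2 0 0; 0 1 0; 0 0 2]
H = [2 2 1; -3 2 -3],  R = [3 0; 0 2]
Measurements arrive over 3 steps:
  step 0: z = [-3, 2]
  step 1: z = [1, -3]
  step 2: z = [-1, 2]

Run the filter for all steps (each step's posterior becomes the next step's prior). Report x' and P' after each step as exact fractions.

step 0: x' = [76913/59443, -90164/59443, -175767/59443], P' = [286802/59443 -112283/59443 -352530/59443; -112283/59443 70258/59443 150845/59443; -352530/59443 150845/59443 451610/59443]
step 1: x' = [455423121/662317589, -277254515/662317589, 76044921/662317589], P' = [1673879260/662317589 -537535330/662317589 -1922677746/662317589; -537535330/662317589 442557983/662317589 743833660/662317589; -1922677746/662317589 743833660/662317589 2394348616/662317589]
step 2: x' = [2706092438512/3658830579061, -1574739724570/3658830579061, -6186417147952/3658830579061], P' = [8867774228396/3658830579061 -2837720203082/3658830579061 -10179112580694/3658830579061; -2837720203082/3658830579061 2395842558280/3658830579061 3952933467362/3658830579061; -10179112580694/3658830579061 3952933467362/3658830579061 12709419744272/3658830579061]

step 0: x̄ = F·x = [-1, -8, -9]
step 0: P̄ = F·P·Fᵀ + Q = [44 -21 0; -21 31 15; 0 15 20]
step 0: y = z − H·x̄ = [24, -12]
step 0: S = H·P̄·Hᵀ + R = [215 -218; -218 774]
step 0: K = P̄·Hᵀ·S⁻¹ = [-1164/59443 -13691/59443; 22265/59443 12415/59443; 16080/59443 2225/59443]
step 0: x' = x̄ + K·y = [76913/59443, -90164/59443, -175767/59443]
step 0: P' = (I − K·H)·P̄ = [286802/59443 -112283/59443 -352530/59443; -112283/59443 70258/59443 150845/59443; -352530/59443 150845/59443 451610/59443]
step 1: x̄ = F·x = [630716/59443, -193579/59443, -81474/59443]
step 1: P̄ = F·P·Fᵀ + Q = [3997038/59443 -446950/59443 -652900/59443; -446950/59443 304869/59443 147024/59443; -652900/59443 147024/59443 279022/59443]
step 1: y = z − H·x̄ = [-733357/59443, 1856555/59443]
step 1: S = H·P̄·Hᵀ + R = [12065875/59443 -17417914/59443; -17417914/59443 31669814/59443]
step 1: K = P̄·Hᵀ·S⁻¹ = [116670038/662317589 -164337601/662317589; 184626322/662317589 133110488/662317589; 12220148/662317589 36327355/662317589]
step 1: x' = x̄ + K·y = [455423121/662317589, -277254515/662317589, 76044921/662317589]
step 1: P' = (I − K·H)·P̄ = [1673879260/662317589 -537535330/662317589 -1922677746/662317589; -537535330/662317589 442557983/662317589 743833660/662317589; -1922677746/662317589 743833660/662317589 2394348616/662317589]
step 2: x̄ = F·x = [-129048854/662317589, -376340424/662317589, -1085977072/662317589]
step 2: P̄ = F·P·Fᵀ + Q = [21557680038/662317589 -2568020210/662317589 -3579352448/662317589; -2568020210/662317589 3094006716/662317589 1210180734/662317589; -3579352448/662317589 1210180734/662317589 2492546174/662317589]
step 2: y = z − H·x̄ = [1434438039/662317589, -1567761752/662317589]
step 2: S = H·P̄·Hᵀ + R = [73065397421/662317589 -91938202370/662317589; -91938202370/662317589 182018427598/662317589]
step 2: K = P̄·Hᵀ·S⁻¹ = [89571212854/522690082723 -870712674635/3658830579061; 146151341798/522690082723 723022661860/3658830579061; 12241024648/522690082723 157472721995/3658830579061]
step 2: x' = x̄ + K·y = [2706092438512/3658830579061, -1574739724570/3658830579061, -6186417147952/3658830579061]
step 2: P' = (I − K·H)·P̄ = [8867774228396/3658830579061 -2837720203082/3658830579061 -10179112580694/3658830579061; -2837720203082/3658830579061 2395842558280/3658830579061 3952933467362/3658830579061; -10179112580694/3658830579061 3952933467362/3658830579061 12709419744272/3658830579061]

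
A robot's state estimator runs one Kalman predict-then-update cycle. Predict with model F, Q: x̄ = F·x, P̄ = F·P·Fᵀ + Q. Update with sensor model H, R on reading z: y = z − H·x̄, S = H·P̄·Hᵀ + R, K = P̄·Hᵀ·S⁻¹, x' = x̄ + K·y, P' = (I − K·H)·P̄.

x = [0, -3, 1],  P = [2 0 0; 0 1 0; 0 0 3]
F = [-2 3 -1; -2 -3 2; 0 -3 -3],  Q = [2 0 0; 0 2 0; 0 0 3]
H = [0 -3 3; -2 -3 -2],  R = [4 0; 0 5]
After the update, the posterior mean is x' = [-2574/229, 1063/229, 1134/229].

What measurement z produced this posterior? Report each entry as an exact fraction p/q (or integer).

z = [1, -1]

x̄ = F·x = [-10, 11, 6]
P̄ = F·P·Fᵀ + Q = [22 -7 0; -7 31 -9; 0 -9 39]
S = H·P̄·Hᵀ + R = [796 30; 30 336]
K = P̄·Hᵀ·S⁻¹ = [1291/44426 -9469/133278; -6415/44426 -11239/66639; 8319/44426 -3743/22213]
x' − x̄ = [-284/229, -1456/229, -240/229] = K·y
y = (KᵀK)⁻¹·Kᵀ·(x' − x̄) = [16, 24]
z = y + H·x̄ = [16, 24] + [-15, -25] = [1, -1]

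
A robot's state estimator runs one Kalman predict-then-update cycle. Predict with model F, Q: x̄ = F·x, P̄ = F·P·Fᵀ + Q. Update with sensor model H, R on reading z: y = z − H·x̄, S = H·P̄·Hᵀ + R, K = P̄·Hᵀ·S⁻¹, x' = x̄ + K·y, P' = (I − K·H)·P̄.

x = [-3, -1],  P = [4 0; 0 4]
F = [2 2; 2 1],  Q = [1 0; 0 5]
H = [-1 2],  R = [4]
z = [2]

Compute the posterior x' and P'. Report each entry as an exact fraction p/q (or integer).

x̄ = F·x = [-8, -7]
P̄ = F·P·Fᵀ + Q = [33 24; 24 25]
y = z − H·x̄ = [8]
S = H·P̄·Hᵀ + R = [41]
K = P̄·Hᵀ·S⁻¹ = [15/41; 26/41]
x' = x̄ + K·y = [-208/41, -79/41]
P' = (I − K·H)·P̄ = [1128/41 594/41; 594/41 349/41]

x' = [-208/41, -79/41]
P' = [1128/41 594/41; 594/41 349/41]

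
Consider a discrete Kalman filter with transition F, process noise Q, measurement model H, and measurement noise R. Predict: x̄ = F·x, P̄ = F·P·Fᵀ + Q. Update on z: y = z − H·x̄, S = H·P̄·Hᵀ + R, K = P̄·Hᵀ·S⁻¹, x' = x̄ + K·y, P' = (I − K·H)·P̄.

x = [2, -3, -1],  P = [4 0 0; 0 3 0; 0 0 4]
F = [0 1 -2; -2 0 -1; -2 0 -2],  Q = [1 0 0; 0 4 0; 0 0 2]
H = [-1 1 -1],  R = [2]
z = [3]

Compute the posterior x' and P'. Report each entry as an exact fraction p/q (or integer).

x̄ = F·x = [-1, -3, -2]
P̄ = F·P·Fᵀ + Q = [20 8 16; 8 24 24; 16 24 34]
y = z − H·x̄ = [3]
S = H·P̄·Hᵀ + R = [48]
K = P̄·Hᵀ·S⁻¹ = [-7/12; -1/6; -13/24]
x' = x̄ + K·y = [-11/4, -7/2, -29/8]
P' = (I − K·H)·P̄ = [11/3 10/3 5/6; 10/3 68/3 59/3; 5/6 59/3 239/12]

x' = [-11/4, -7/2, -29/8]
P' = [11/3 10/3 5/6; 10/3 68/3 59/3; 5/6 59/3 239/12]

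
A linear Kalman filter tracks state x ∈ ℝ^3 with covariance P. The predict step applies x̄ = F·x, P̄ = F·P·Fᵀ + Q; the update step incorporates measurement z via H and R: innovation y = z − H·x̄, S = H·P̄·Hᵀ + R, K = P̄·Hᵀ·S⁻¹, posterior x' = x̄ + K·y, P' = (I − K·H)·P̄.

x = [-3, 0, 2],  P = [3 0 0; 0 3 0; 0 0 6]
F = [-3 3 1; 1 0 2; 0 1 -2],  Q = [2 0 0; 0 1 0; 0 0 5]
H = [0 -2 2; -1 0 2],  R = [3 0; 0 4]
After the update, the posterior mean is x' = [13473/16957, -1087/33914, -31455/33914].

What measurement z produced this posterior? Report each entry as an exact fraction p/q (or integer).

z = [-2, -2]

x̄ = F·x = [11, 1, -4]
P̄ = F·P·Fᵀ + Q = [62 3 -3; 3 28 -24; -3 -24 32]
S = H·P̄·Hᵀ + R = [435 236; 236 206]
K = P̄·Hᵀ·S⁻¹ = [6788/16957 -13374/16957; -4694/16957 2359/33914; 3630/16957 2713/33914]
x' − x̄ = [-173054/16957, -35001/33914, 104201/33914] = K·y
y = (KᵀK)⁻¹·Kᵀ·(x' − x̄) = [8, 17]
z = y + H·x̄ = [8, 17] + [-10, -19] = [-2, -2]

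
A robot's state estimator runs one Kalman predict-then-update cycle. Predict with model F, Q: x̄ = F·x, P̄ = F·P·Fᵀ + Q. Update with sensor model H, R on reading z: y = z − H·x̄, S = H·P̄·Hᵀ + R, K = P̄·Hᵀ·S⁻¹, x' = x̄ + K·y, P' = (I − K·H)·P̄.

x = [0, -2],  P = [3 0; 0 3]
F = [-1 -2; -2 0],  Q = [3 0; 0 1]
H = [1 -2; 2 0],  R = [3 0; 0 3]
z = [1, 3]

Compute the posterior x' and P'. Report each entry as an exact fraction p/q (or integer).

x' = [170/107, 24/107]
P' = [846/1177 414/1177; 414/1177 1029/1177]

x̄ = F·x = [4, 0]
P̄ = F·P·Fᵀ + Q = [18 6; 6 13]
y = z − H·x̄ = [-3, -5]
S = H·P̄·Hᵀ + R = [49 12; 12 75]
K = P̄·Hᵀ·S⁻¹ = [6/1177 564/1177; -548/1177 276/1177]
x' = x̄ + K·y = [170/107, 24/107]
P' = (I − K·H)·P̄ = [846/1177 414/1177; 414/1177 1029/1177]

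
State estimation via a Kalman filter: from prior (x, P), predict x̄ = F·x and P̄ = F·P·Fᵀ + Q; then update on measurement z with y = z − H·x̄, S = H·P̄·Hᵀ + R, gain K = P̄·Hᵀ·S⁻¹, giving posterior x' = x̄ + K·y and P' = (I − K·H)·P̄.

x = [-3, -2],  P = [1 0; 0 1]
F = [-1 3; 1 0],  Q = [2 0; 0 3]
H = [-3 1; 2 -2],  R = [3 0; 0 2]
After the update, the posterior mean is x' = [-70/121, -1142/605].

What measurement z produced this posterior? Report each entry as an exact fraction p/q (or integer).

x̄ = F·x = [-3, -3]
P̄ = F·P·Fᵀ + Q = [12 -1; -1 4]
S = H·P̄·Hᵀ + R = [121 -88; -88 74]
K = P̄·Hᵀ·S⁻¹ = [-45/121 -1/11; -181/605 -27/55]
x' − x̄ = [293/121, 673/605] = K·y
y = (KᵀK)⁻¹·Kᵀ·(x' − x̄) = [-7, 2]
z = y + H·x̄ = [-7, 2] + [6, 0] = [-1, 2]

z = [-1, 2]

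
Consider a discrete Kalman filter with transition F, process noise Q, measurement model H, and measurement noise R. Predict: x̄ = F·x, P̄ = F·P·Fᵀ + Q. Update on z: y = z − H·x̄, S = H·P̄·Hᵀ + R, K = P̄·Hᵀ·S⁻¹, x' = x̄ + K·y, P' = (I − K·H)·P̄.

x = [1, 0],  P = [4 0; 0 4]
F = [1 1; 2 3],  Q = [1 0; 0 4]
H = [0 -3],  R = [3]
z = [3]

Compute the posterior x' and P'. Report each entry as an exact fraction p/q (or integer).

x' = [-11/169, -166/169]
P' = [321/169 20/169; 20/169 56/169]

x̄ = F·x = [1, 2]
P̄ = F·P·Fᵀ + Q = [9 20; 20 56]
y = z − H·x̄ = [9]
S = H·P̄·Hᵀ + R = [507]
K = P̄·Hᵀ·S⁻¹ = [-20/169; -56/169]
x' = x̄ + K·y = [-11/169, -166/169]
P' = (I − K·H)·P̄ = [321/169 20/169; 20/169 56/169]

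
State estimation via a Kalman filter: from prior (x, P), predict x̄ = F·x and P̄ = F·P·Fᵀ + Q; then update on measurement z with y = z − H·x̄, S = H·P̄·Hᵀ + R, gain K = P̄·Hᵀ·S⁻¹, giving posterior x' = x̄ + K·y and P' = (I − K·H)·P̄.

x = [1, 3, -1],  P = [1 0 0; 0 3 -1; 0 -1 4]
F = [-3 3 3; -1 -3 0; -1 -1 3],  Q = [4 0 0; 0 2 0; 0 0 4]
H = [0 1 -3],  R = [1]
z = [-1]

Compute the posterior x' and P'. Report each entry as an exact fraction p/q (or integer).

x' = [2145/367, -3346/367, -997/367]
P' = [13717/367 -7854/367 -2589/367; -7854/367 10281/367 3436/367; -2589/367 3436/367 1189/367]

x̄ = F·x = [3, -10, -7]
P̄ = F·P·Fᵀ + Q = [58 -15 24; -15 30 19; 24 19 50]
y = z − H·x̄ = [-12]
S = H·P̄·Hᵀ + R = [367]
K = P̄·Hᵀ·S⁻¹ = [-87/367; -27/367; -131/367]
x' = x̄ + K·y = [2145/367, -3346/367, -997/367]
P' = (I − K·H)·P̄ = [13717/367 -7854/367 -2589/367; -7854/367 10281/367 3436/367; -2589/367 3436/367 1189/367]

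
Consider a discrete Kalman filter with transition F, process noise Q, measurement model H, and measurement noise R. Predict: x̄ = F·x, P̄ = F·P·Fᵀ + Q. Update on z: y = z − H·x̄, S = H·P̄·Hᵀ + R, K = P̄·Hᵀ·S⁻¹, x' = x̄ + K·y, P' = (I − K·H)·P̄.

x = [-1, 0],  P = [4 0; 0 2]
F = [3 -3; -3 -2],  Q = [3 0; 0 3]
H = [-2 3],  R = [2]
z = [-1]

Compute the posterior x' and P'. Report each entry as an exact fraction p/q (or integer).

x' = [153/941, -201/941]
P' = [19041/941 12570/941; 12570/941 8506/941]

x̄ = F·x = [-3, 3]
P̄ = F·P·Fᵀ + Q = [57 -24; -24 47]
y = z − H·x̄ = [-16]
S = H·P̄·Hᵀ + R = [941]
K = P̄·Hᵀ·S⁻¹ = [-186/941; 189/941]
x' = x̄ + K·y = [153/941, -201/941]
P' = (I − K·H)·P̄ = [19041/941 12570/941; 12570/941 8506/941]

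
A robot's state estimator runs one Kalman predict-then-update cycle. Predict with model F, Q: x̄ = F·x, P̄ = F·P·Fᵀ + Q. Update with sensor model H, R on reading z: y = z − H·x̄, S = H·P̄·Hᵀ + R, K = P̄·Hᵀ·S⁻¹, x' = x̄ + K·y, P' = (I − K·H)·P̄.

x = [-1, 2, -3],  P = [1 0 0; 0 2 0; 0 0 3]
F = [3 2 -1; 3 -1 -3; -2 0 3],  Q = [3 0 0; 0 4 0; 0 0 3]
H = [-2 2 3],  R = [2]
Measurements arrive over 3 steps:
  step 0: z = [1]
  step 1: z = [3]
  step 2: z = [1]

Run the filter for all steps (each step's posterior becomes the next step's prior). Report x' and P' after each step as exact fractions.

step 0: x̄ = F·x = [4, 4, -7]
step 0: P̄ = F·P·Fᵀ + Q = [23 14 -15; 14 42 -33; -15 -33 34]
step 0: y = z − H·x̄ = [22]
step 0: S = H·P̄·Hᵀ + R = [240]
step 0: K = P̄·Hᵀ·S⁻¹ = [-21/80; -43/240; 11/40]
step 0: x' = x̄ + K·y = [-71/40, 7/120, -19/20]
step 0: P' = (I − K·H)·P̄ = [517/80 217/80 93/40; 217/80 8231/240 -847/40; 93/40 -847/40 317/20]
step 1: x̄ = F·x = [-511/120, -38/15, 7/10]
step 1: P̄ = F·P·Fᵀ + Q = [76199/240 3697/30 -3973/20; 3697/30 809/15 -388/5; -3973/20 -388/5 718/5]
step 1: y = z − H·x̄ = [-51/20]
step 1: S = H·P̄·Hᵀ + R = [64937/20]
step 1: K = P̄·Hᵀ·S⁻¹ = [-39379/129874; -7428/64937; 13458/64937]
step 1: x' = x̄ + K·y = [-1357891/389622, -436697/194811, 11138/64937]
step 1: P' = (I − K·H)·P̄ = [14800877/779244 2069168/194811 698659/129874; 2069168/194811 2230529/194811 -40810/64937; 698659/129874 -40810/64937 269065/64937]
step 2: x̄ = F·x = [-5887289/389622, -3400763/389622, 1458133/194811]
step 2: P̄ = F·P·Fᵀ + Q = [250590089/779244 102025169/779244 -22106279/194811; 102025169/779244 46252481/779244 -9240617/194811; -22106279/194811 -9240617/194811 10074203/194811]
step 2: y = z − H·x̄ = [-2222038/64937]
step 2: S = H·P̄·Hᵀ + R = [112745875/64937]
step 2: K = P̄·Hᵀ·S⁻¹ = [-46867099/112745875; -3707213/22549175; 18651311/112745875]
step 2: x' = x̄ + K·y = [-599422519/676475250, -419775953/135295050, 617009033/338237625]
step 2: P' = (I − K·H)·P̄ = [29177498599/1352950500 3320565563/270590100 2002044266/338237625; 3320565563/270590100 672496711/54118020 -14400758/67647525; 2002044266/338237625 -14400758/67647525 1420001326/338237625]

step 0: x' = [-71/40, 7/120, -19/20], P' = [517/80 217/80 93/40; 217/80 8231/240 -847/40; 93/40 -847/40 317/20]
step 1: x' = [-1357891/389622, -436697/194811, 11138/64937], P' = [14800877/779244 2069168/194811 698659/129874; 2069168/194811 2230529/194811 -40810/64937; 698659/129874 -40810/64937 269065/64937]
step 2: x' = [-599422519/676475250, -419775953/135295050, 617009033/338237625], P' = [29177498599/1352950500 3320565563/270590100 2002044266/338237625; 3320565563/270590100 672496711/54118020 -14400758/67647525; 2002044266/338237625 -14400758/67647525 1420001326/338237625]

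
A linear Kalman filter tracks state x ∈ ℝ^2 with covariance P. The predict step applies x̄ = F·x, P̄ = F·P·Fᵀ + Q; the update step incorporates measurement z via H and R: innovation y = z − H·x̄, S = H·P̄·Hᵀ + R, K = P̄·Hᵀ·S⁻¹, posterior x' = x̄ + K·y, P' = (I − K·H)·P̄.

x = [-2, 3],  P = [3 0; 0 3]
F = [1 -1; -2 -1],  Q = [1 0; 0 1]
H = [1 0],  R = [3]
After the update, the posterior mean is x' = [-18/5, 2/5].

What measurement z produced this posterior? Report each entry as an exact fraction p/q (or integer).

x̄ = F·x = [-5, 1]
P̄ = F·P·Fᵀ + Q = [7 -3; -3 16]
S = H·P̄·Hᵀ + R = [10]
K = P̄·Hᵀ·S⁻¹ = [7/10; -3/10]
x' − x̄ = [7/5, -3/5] = K·y
y = (KᵀK)⁻¹·Kᵀ·(x' − x̄) = [2]
z = y + H·x̄ = [2] + [-5] = [-3]

z = [-3]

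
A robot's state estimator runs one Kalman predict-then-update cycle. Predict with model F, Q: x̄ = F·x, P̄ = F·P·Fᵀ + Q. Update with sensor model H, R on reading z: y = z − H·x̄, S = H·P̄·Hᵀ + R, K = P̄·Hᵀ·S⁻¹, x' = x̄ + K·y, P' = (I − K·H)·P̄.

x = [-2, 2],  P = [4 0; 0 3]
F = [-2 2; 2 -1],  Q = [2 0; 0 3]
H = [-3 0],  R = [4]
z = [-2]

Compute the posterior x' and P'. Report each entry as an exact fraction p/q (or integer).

x' = [106/137, -96/137]
P' = [60/137 -44/137; -44/137 836/137]

x̄ = F·x = [8, -6]
P̄ = F·P·Fᵀ + Q = [30 -22; -22 22]
y = z − H·x̄ = [22]
S = H·P̄·Hᵀ + R = [274]
K = P̄·Hᵀ·S⁻¹ = [-45/137; 33/137]
x' = x̄ + K·y = [106/137, -96/137]
P' = (I − K·H)·P̄ = [60/137 -44/137; -44/137 836/137]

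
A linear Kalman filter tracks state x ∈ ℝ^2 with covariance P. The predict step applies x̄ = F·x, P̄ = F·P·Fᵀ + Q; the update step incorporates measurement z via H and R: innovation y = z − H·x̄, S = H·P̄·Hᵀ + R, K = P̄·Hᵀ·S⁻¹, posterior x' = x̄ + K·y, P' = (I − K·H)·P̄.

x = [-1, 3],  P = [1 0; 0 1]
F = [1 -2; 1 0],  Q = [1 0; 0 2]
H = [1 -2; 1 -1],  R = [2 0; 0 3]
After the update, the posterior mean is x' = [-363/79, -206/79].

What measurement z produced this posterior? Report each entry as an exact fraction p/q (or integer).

x̄ = F·x = [-7, -1]
P̄ = F·P·Fᵀ + Q = [6 1; 1 3]
S = H·P̄·Hᵀ + R = [16 9; 9 10]
K = P̄·Hᵀ·S⁻¹ = [-5/79 44/79; -32/79 13/79]
x' − x̄ = [190/79, -127/79] = K·y
y = (KᵀK)⁻¹·Kᵀ·(x' − x̄) = [6, 5]
z = y + H·x̄ = [6, 5] + [-5, -6] = [1, -1]

z = [1, -1]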